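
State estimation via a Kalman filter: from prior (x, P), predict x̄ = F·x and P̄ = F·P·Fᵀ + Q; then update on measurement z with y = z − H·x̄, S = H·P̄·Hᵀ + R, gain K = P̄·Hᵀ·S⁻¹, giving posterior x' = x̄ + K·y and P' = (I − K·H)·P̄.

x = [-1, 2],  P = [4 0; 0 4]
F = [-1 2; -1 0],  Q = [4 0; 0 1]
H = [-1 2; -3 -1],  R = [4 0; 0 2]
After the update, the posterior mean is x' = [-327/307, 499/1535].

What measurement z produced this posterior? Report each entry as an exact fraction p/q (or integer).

x̄ = F·x = [5, 1]
P̄ = F·P·Fᵀ + Q = [24 4; 4 5]
S = H·P̄·Hᵀ + R = [32 42; 42 247]
K = P̄·Hᵀ·S⁻¹ = [-38/307 -88/307; 549/1535 -199/1535]
x' − x̄ = [-1862/307, -1036/1535] = K·y
y = (KᵀK)⁻¹·Kᵀ·(x' − x̄) = [5, 19]
z = y + H·x̄ = [5, 19] + [-3, -16] = [2, 3]

z = [2, 3]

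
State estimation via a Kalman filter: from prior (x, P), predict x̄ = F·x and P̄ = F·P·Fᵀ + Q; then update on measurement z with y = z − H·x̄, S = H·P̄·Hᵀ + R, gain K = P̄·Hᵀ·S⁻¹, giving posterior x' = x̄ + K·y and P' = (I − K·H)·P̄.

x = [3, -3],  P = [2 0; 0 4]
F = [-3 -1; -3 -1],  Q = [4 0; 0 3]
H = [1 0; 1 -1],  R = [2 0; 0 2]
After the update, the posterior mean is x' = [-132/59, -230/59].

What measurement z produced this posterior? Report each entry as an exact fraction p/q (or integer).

z = [-2, 2]

x̄ = F·x = [-6, -6]
P̄ = F·P·Fᵀ + Q = [26 22; 22 25]
S = H·P̄·Hᵀ + R = [28 4; 4 9]
K = P̄·Hᵀ·S⁻¹ = [109/118 2/59; 105/118 -43/59]
x' − x̄ = [222/59, 124/59] = K·y
y = (KᵀK)⁻¹·Kᵀ·(x' − x̄) = [4, 2]
z = y + H·x̄ = [4, 2] + [-6, 0] = [-2, 2]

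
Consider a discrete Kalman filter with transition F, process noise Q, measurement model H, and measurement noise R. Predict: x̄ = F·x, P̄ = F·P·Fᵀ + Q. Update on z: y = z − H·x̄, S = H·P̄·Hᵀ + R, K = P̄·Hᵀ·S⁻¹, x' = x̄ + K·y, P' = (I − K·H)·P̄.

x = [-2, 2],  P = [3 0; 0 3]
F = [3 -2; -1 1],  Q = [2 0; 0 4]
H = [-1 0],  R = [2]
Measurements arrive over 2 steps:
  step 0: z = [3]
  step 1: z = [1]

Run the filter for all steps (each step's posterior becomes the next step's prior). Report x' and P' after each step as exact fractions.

step 0: x̄ = F·x = [-10, 4]
step 0: P̄ = F·P·Fᵀ + Q = [41 -15; -15 10]
step 0: y = z − H·x̄ = [-7]
step 0: S = H·P̄·Hᵀ + R = [43]
step 0: K = P̄·Hᵀ·S⁻¹ = [-41/43; 15/43]
step 0: x' = x̄ + K·y = [-143/43, 67/43]
step 0: P' = (I − K·H)·P̄ = [82/43 -30/43; -30/43 205/43]
step 1: x̄ = F·x = [-563/43, 210/43]
step 1: P̄ = F·P·Fᵀ + Q = [2004/43 -806/43; -806/43 519/43]
step 1: y = z − H·x̄ = [-520/43]
step 1: S = H·P̄·Hᵀ + R = [2090/43]
step 1: K = P̄·Hᵀ·S⁻¹ = [-1002/1045; 403/1045]
step 1: x' = x̄ + K·y = [-313/209, 46/209]
step 1: P' = (I − K·H)·P̄ = [2004/1045 -806/1045; -806/1045 5059/1045]

step 0: x' = [-143/43, 67/43], P' = [82/43 -30/43; -30/43 205/43]
step 1: x' = [-313/209, 46/209], P' = [2004/1045 -806/1045; -806/1045 5059/1045]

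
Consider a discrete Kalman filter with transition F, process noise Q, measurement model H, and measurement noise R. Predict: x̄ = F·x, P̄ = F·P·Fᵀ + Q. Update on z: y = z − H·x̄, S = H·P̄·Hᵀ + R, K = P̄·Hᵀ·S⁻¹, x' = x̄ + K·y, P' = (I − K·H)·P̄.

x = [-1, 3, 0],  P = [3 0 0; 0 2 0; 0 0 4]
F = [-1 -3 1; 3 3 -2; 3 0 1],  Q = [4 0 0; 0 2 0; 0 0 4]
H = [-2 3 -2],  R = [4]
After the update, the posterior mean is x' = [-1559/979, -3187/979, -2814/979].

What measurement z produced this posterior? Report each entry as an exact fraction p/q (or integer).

z = [-1]

x̄ = F·x = [-8, 6, -3]
P̄ = F·P·Fᵀ + Q = [29 -35 -5; -35 63 19; -5 19 35]
S = H·P̄·Hᵀ + R = [979]
K = P̄·Hᵀ·S⁻¹ = [-153/979; 221/979; -3/979]
x' − x̄ = [6273/979, -9061/979, 123/979] = K·y
y = (KᵀK)⁻¹·Kᵀ·(x' − x̄) = [-41]
z = y + H·x̄ = [-41] + [40] = [-1]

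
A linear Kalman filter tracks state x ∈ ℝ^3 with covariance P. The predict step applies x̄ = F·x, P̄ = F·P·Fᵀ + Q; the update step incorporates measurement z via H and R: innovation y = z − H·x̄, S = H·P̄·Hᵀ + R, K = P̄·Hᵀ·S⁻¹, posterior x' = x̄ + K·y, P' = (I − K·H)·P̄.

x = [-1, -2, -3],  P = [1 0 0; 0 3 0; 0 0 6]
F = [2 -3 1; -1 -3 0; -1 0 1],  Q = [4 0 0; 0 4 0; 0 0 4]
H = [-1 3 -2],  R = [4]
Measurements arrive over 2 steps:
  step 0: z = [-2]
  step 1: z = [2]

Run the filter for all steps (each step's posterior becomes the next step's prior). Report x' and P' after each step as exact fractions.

step 0: x̄ = F·x = [1, 7, -2]
step 0: P̄ = F·P·Fᵀ + Q = [41 25 4; 25 32 1; 4 1 11]
step 0: y = z − H·x̄ = [-26]
step 0: S = H·P̄·Hᵀ + R = [231]
step 0: K = P̄·Hᵀ·S⁻¹ = [26/231; 23/77; -23/231]
step 0: x' = x̄ + K·y = [-445/231, -59/77, 136/231]
step 0: P' = (I − K·H)·P̄ = [8795/231 1327/77 1522/231; 1327/77 877/77 606/77; 1522/231 606/77 2012/231]
step 1: x̄ = F·x = [-223/231, 976/231, 83/33]
step 1: P̄ = F·P·Fᵀ + Q = [9203/231 -12830/231 -1081/33; -12830/231 57284/231 1966/33; -1081/33 1966/33 1241/33]
step 1: y = z − H·x̄ = [-509/77]
step 1: S = H·P̄·Hᵀ + R = [147333/77]
step 1: K = P̄·Hᵀ·S⁻¹ = [-10853/147333; 17462/49111; 10493/147333]
step 1: x' = x̄ + K·y = [-23496/49111, 276206/147333, 301202/147333]
step 1: P' = (I − K·H)·P̄ = [4340012/147333 -799336/147333 -1115768/49111; -799336/147333 895864/147333 1638692/147333; -1115768/49111 1638692/147333 4110704/147333]

step 0: x' = [-445/231, -59/77, 136/231], P' = [8795/231 1327/77 1522/231; 1327/77 877/77 606/77; 1522/231 606/77 2012/231]
step 1: x' = [-23496/49111, 276206/147333, 301202/147333], P' = [4340012/147333 -799336/147333 -1115768/49111; -799336/147333 895864/147333 1638692/147333; -1115768/49111 1638692/147333 4110704/147333]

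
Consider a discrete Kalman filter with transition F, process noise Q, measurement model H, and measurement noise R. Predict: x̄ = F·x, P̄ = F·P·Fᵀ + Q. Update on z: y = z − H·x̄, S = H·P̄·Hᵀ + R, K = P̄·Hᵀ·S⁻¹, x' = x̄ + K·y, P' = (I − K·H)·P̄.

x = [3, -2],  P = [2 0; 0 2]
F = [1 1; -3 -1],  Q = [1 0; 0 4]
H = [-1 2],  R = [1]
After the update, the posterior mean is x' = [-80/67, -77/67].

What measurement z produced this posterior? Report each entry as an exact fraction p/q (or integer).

z = [-1]

x̄ = F·x = [1, -7]
P̄ = F·P·Fᵀ + Q = [5 -8; -8 24]
S = H·P̄·Hᵀ + R = [134]
K = P̄·Hᵀ·S⁻¹ = [-21/134; 28/67]
x' − x̄ = [-147/67, 392/67] = K·y
y = (KᵀK)⁻¹·Kᵀ·(x' − x̄) = [14]
z = y + H·x̄ = [14] + [-15] = [-1]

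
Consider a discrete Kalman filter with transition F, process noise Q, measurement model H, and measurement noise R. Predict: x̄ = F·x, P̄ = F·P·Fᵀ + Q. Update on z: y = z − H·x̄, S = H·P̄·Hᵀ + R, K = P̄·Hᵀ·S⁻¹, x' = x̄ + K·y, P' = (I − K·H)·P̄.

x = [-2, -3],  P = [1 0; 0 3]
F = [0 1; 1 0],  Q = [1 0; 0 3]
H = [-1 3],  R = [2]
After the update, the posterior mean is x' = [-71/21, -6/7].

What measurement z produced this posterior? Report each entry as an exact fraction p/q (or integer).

x̄ = F·x = [-3, -2]
P̄ = F·P·Fᵀ + Q = [4 0; 0 4]
S = H·P̄·Hᵀ + R = [42]
K = P̄·Hᵀ·S⁻¹ = [-2/21; 2/7]
x' − x̄ = [-8/21, 8/7] = K·y
y = (KᵀK)⁻¹·Kᵀ·(x' − x̄) = [4]
z = y + H·x̄ = [4] + [-3] = [1]

z = [1]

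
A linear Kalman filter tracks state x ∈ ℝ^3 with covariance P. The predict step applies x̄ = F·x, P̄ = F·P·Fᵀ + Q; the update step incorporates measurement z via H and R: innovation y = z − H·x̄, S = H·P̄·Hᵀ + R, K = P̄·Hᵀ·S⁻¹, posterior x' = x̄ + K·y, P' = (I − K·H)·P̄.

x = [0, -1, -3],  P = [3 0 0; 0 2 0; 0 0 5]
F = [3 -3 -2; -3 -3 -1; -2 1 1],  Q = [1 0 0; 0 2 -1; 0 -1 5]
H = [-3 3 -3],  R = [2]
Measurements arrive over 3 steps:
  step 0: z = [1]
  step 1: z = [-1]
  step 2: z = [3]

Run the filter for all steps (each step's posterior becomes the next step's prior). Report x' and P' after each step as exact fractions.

step 0: x' = [2532/271, 1491/271, -1132/271], P' = [27123/542 13097/542 -6982/271; 13097/542 9959/542 -1614/271; -6982/271 -1614/271 5352/271]
step 1: x' = [-14340301/4988191, -12040877/4988191, 4008269/4988191], P' = [1027399819/4988191 555788574/4988191 -471018373/4988191; 555788574/4988191 342281510/4988191 -214495764/4988191; -471018373/4988191 -214495764/4988191 256049283/4988191]
step 2: x' = [323970069095/95750899213, 302793955720/95750899213, -116991426478/95750899213], P' = [47874524888585/191501798426 26132435230965/191501798426 -10860542845975/95750899213; 26132435230965/191501798426 15877833523921/191501798426 -5146909719807/95750899213; -10860542845975/95750899213 -5146909719807/95750899213 5704799146164/95750899213]

step 0: x̄ = F·x = [9, 6, -4]
step 0: P̄ = F·P·Fᵀ + Q = [66 1 -34; 1 52 6; -34 6 24]
step 0: y = z − H·x̄ = [-2]
step 0: S = H·P̄·Hᵀ + R = [542]
step 0: K = P̄·Hᵀ·S⁻¹ = [-93/542; 135/542; 24/271]
step 0: x' = x̄ + K·y = [2532/271, 1491/271, -1132/271]
step 0: P' = (I − K·H)·P̄ = [27123/542 13097/542 -6982/271; 13097/542 9959/542 -1614/271; -6982/271 -1614/271 5352/271]
step 1: x̄ = F·x = [5387/271, -10937/271, -4705/271]
step 1: P̄ = F·P·Fᵀ + Q = [135091/271 -102006/271 -88879/271; -102006/271 239060/271 93891/271; -88879/271 93891/271 128877/542]
step 1: y = z − H·x̄ = [34586/271]
step 1: S = H·P̄·Hᵀ + R = [4988191/542]
step 1: K = P̄·Hᵀ·S⁻¹ = [-889308/4988191; 1483050/4988191; 709989/4988191]
step 1: x' = x̄ + K·y = [-14340301/4988191, -12040877/4988191, 4008269/4988191]
step 1: P' = (I − K·H)·P̄ = [1027399819/4988191 555788574/4988191 -471018373/4988191; 555788574/4988191 342281510/4988191 -214495764/4988191; -471018373/4988191 -214495764/4988191 256049283/4988191]
step 2: x̄ = F·x = [-14914810/4988191, 75135265/4988191, 20647994/4988191]
step 2: P̄ = F·P·Fᵀ + Q = [6430394260/4988191 -8997483210/4988191 -4925894635/4988191; -8997483210/4988191 18484267136/4988191 7872884061/4988191; -4925894635/4988191 7872884061/4988191 3964798692/4988191]
step 2: y = z − H·x̄ = [-193241670/4988191]
step 2: S = H·P̄·Hᵀ + R = [191501798426/4988191]
step 2: K = P̄·Hᵀ·S⁻¹ = [-31505948505/191501798426; 58826598855/191501798426; 13250970006/95750899213]
step 2: x' = x̄ + K·y = [323970069095/95750899213, 302793955720/95750899213, -116991426478/95750899213]
step 2: P' = (I − K·H)·P̄ = [47874524888585/191501798426 26132435230965/191501798426 -10860542845975/95750899213; 26132435230965/191501798426 15877833523921/191501798426 -5146909719807/95750899213; -10860542845975/95750899213 -5146909719807/95750899213 5704799146164/95750899213]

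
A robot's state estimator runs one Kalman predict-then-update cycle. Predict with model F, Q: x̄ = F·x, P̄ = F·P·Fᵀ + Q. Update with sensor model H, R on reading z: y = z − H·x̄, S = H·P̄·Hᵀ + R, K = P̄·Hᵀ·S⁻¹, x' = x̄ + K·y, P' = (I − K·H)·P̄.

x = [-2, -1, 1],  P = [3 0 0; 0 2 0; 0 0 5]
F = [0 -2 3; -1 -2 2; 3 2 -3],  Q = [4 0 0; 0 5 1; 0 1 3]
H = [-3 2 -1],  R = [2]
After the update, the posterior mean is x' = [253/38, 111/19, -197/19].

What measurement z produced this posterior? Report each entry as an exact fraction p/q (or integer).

x̄ = F·x = [5, 6, -11]
P̄ = F·P·Fᵀ + Q = [57 38 -53; 38 36 -46; -53 -46 83]
S = H·P̄·Hᵀ + R = [152]
K = P̄·Hᵀ·S⁻¹ = [-21/76; 1/38; -2/19]
x' − x̄ = [63/38, -3/19, 12/19] = K·y
y = (KᵀK)⁻¹·Kᵀ·(x' − x̄) = [-6]
z = y + H·x̄ = [-6] + [8] = [2]

z = [2]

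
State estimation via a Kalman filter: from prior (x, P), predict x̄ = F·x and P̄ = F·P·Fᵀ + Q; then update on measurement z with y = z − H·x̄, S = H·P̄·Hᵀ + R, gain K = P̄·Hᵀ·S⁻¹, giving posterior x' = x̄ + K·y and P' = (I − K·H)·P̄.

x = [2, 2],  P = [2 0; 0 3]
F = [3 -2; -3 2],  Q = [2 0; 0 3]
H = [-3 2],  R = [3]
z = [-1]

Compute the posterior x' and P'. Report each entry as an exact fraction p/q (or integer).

x̄ = F·x = [2, -2]
P̄ = F·P·Fᵀ + Q = [32 -30; -30 33]
y = z − H·x̄ = [9]
S = H·P̄·Hᵀ + R = [783]
K = P̄·Hᵀ·S⁻¹ = [-52/261; 52/261]
x' = x̄ + K·y = [6/29, -6/29]
P' = (I − K·H)·P̄ = [80/87 94/87; 94/87 167/87]

x' = [6/29, -6/29]
P' = [80/87 94/87; 94/87 167/87]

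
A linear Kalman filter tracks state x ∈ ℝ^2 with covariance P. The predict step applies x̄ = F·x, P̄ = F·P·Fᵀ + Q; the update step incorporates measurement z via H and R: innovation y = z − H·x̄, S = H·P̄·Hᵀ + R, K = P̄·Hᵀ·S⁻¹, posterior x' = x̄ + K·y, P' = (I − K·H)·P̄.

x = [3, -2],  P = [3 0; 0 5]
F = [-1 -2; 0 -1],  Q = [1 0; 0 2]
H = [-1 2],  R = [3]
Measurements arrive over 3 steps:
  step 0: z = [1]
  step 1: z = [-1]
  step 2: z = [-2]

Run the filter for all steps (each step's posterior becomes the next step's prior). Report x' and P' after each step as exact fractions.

step 0: x̄ = F·x = [1, 2]
step 0: P̄ = F·P·Fᵀ + Q = [24 10; 10 7]
step 0: y = z − H·x̄ = [-2]
step 0: S = H·P̄·Hᵀ + R = [15]
step 0: K = P̄·Hᵀ·S⁻¹ = [-4/15; 4/15]
step 0: x' = x̄ + K·y = [23/15, 22/15]
step 0: P' = (I − K·H)·P̄ = [344/15 166/15; 166/15 89/15]
step 1: x̄ = F·x = [-67/15, -22/15]
step 1: P̄ = F·P·Fᵀ + Q = [1379/15 344/15; 344/15 119/15]
step 1: y = z − H·x̄ = [-38/15]
step 1: S = H·P̄·Hᵀ + R = [524/15]
step 1: K = P̄·Hᵀ·S⁻¹ = [-691/524; -53/262]
step 1: x' = x̄ + K·y = [-295/262, -125/131]
step 1: P' = (I − K·H)·P̄ = [16341/524 3567/262; 3567/262 852/131]
step 2: x̄ = F·x = [795/262, 125/131]
step 2: P̄ = F·P·Fᵀ + Q = [59033/524 6975/262; 6975/262 1114/131]
step 2: y = z − H·x̄ = [-229/262]
step 2: S = H·P̄·Hᵀ + R = [22629/524]
step 2: K = P̄·Hᵀ·S⁻¹ = [-31133/22629; -5038/22629]
step 2: x' = x̄ + K·y = [95876/22629, 25996/22629]
step 2: P' = (I − K·H)·P̄ = [699607/22629 303104/22629; 303104/22629 143995/22629]

step 0: x' = [23/15, 22/15], P' = [344/15 166/15; 166/15 89/15]
step 1: x' = [-295/262, -125/131], P' = [16341/524 3567/262; 3567/262 852/131]
step 2: x' = [95876/22629, 25996/22629], P' = [699607/22629 303104/22629; 303104/22629 143995/22629]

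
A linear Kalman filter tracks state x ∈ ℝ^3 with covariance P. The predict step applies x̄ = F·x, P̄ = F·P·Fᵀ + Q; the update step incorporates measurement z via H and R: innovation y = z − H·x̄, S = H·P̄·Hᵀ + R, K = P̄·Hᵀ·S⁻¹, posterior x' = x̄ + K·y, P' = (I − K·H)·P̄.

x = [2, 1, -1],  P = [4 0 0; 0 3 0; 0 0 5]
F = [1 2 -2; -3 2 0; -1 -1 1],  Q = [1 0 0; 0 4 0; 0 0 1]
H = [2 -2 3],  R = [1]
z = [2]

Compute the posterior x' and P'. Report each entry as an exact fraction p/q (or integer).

x' = [148/27, -22/27, -95/27]
P' = [2899/81 602/81 -1529/81; 602/81 514/81 -73/81; -1529/81 -73/81 1937/162]

x̄ = F·x = [6, -4, -4]
P̄ = F·P·Fᵀ + Q = [37 0 -20; 0 52 6; -20 6 13]
y = z − H·x̄ = [-6]
S = H·P̄·Hᵀ + R = [162]
K = P̄·Hᵀ·S⁻¹ = [7/81; -43/81; -13/162]
x' = x̄ + K·y = [148/27, -22/27, -95/27]
P' = (I − K·H)·P̄ = [2899/81 602/81 -1529/81; 602/81 514/81 -73/81; -1529/81 -73/81 1937/162]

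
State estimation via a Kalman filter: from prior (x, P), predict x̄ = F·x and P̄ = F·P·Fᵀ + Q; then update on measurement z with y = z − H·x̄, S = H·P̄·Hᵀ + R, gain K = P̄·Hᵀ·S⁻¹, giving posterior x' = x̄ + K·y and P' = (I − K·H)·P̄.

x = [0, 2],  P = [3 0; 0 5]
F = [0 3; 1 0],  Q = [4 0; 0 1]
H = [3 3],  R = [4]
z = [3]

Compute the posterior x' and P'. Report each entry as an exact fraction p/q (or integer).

x' = [681/481, -180/481]
P' = [1960/481 -1764/481; -1764/481 1780/481]

x̄ = F·x = [6, 0]
P̄ = F·P·Fᵀ + Q = [49 0; 0 4]
y = z − H·x̄ = [-15]
S = H·P̄·Hᵀ + R = [481]
K = P̄·Hᵀ·S⁻¹ = [147/481; 12/481]
x' = x̄ + K·y = [681/481, -180/481]
P' = (I − K·H)·P̄ = [1960/481 -1764/481; -1764/481 1780/481]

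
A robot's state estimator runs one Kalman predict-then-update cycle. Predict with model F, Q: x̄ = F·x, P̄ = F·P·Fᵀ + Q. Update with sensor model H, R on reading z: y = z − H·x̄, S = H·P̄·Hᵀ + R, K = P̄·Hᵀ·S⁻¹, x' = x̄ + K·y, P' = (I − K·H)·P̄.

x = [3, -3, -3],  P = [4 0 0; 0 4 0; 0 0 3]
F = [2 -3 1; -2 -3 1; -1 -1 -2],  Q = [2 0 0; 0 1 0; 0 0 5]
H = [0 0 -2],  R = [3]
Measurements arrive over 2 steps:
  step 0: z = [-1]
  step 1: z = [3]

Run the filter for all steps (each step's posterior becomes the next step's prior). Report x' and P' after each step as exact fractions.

step 0: x' = [1280/103, -308/103, 68/103], P' = [5855/103 2481/103 -6/103; 2481/103 4984/103 42/103; -6/103 42/103 75/103]
step 1: x' = [2537810/67349, 422898/67349, -103884/67349], P' = [23867755/67349 5071941/67349 17439/67349; 5071941/67349 4679726/67349 117327/67349; 17439/67349 117327/67349 50280/67349]

step 0: x̄ = F·x = [12, 0, 6]
step 0: P̄ = F·P·Fᵀ + Q = [57 23 -2; 23 56 14; -2 14 25]
step 0: y = z − H·x̄ = [11]
step 0: S = H·P̄·Hᵀ + R = [103]
step 0: K = P̄·Hᵀ·S⁻¹ = [4/103; -28/103; -50/103]
step 0: x' = x̄ + K·y = [1280/103, -308/103, 68/103]
step 0: P' = (I − K·H)·P̄ = [5855/103 2481/103 -6/103; 2481/103 4984/103 42/103; -6/103 42/103 75/103]
step 1: x̄ = F·x = [3552/103, -1568/103, -1108/103]
step 1: P̄ = F·P·Fᵀ + Q = [38509/103 21259/103 5813/103; 21259/103 97998/103 39109/103; 5813/103 39109/103 16760/103]
step 1: y = z − H·x̄ = [-1907/103]
step 1: S = H·P̄·Hᵀ + R = [67349/103]
step 1: K = P̄·Hᵀ·S⁻¹ = [-11626/67349; -78218/67349; -33520/67349]
step 1: x' = x̄ + K·y = [2537810/67349, 422898/67349, -103884/67349]
step 1: P' = (I − K·H)·P̄ = [23867755/67349 5071941/67349 17439/67349; 5071941/67349 4679726/67349 117327/67349; 17439/67349 117327/67349 50280/67349]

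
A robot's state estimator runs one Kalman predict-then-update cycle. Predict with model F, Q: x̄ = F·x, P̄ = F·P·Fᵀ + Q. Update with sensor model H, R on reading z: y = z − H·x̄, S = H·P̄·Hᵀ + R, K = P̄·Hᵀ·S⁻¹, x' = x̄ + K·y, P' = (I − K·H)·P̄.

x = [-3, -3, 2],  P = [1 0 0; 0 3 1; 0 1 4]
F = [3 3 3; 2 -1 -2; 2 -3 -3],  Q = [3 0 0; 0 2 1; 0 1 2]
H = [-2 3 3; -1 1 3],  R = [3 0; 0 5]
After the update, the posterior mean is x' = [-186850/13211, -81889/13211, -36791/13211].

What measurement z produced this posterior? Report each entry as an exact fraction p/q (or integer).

z = [2, -2]

x̄ = F·x = [-12, -7, -3]
P̄ = F·P·Fᵀ + Q = [93 -36 -75; -36 29 47; -75 47 87]
S = H·P̄·Hᵀ + R = [3597 2475; 2475 1714]
K = P̄·Hᵀ·S⁻¹ = [-4472/13211 339/1201; 1450/13211 -46/1201; -599/13211 347/1201]
x' − x̄ = [-28318/13211, 10588/13211, 2842/13211] = K·y
y = (KᵀK)⁻¹·Kᵀ·(x' − x̄) = [8, 2]
z = y + H·x̄ = [8, 2] + [-6, -4] = [2, -2]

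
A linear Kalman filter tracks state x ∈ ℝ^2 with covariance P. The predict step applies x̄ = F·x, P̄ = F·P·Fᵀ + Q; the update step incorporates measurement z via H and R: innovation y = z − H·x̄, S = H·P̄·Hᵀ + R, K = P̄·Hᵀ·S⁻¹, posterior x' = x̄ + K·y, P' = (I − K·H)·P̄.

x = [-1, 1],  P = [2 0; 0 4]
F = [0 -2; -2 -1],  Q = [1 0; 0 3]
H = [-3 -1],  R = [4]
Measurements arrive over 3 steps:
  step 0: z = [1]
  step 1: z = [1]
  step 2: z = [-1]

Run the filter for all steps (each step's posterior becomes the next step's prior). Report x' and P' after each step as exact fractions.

step 0: x̄ = F·x = [-2, 1]
step 0: P̄ = F·P·Fᵀ + Q = [17 8; 8 15]
step 0: y = z − H·x̄ = [-4]
step 0: S = H·P̄·Hᵀ + R = [220]
step 0: K = P̄·Hᵀ·S⁻¹ = [-59/220; -39/220]
step 0: x' = x̄ + K·y = [-51/55, 94/55]
step 0: P' = (I − K·H)·P̄ = [259/220 -541/220; -541/220 1779/220]
step 1: x̄ = F·x = [-188/55, 8/55]
step 1: P̄ = F·P·Fᵀ + Q = [1834/55 697/110; 697/110 1311/220]
step 1: y = z − H·x̄ = [-501/55]
step 1: S = H·P̄·Hᵀ + R = [76579/220]
step 1: K = P̄·Hᵀ·S⁻¹ = [-23402/76579; -5493/76579]
step 1: x' = x̄ + K·y = [-48590/76579, 61175/76579]
step 1: P' = (I − K·H)·P̄ = [64227/76579 -99073/76579; -99073/76579 319191/76579]
step 2: x̄ = F·x = [-122350/76579, 36005/76579]
step 2: P̄ = F·P·Fᵀ + Q = [1353343/76579 242090/76579; 242090/76579 409544/76579]
step 2: y = z − H·x̄ = [-407624/76579]
step 2: S = H·P̄·Hᵀ + R = [14348487/76579]
step 2: K = P̄·Hᵀ·S⁻¹ = [-4302119/14348487; -1135814/14348487]
step 2: x' = x̄ + K·y = [-24686/14348487, 12792049/14348487]
step 2: P' = (I − K·H)·P̄ = [11885720/14348487 -18448684/14348487; -18448684/14348487 59889308/14348487]

step 0: x' = [-51/55, 94/55], P' = [259/220 -541/220; -541/220 1779/220]
step 1: x' = [-48590/76579, 61175/76579], P' = [64227/76579 -99073/76579; -99073/76579 319191/76579]
step 2: x' = [-24686/14348487, 12792049/14348487], P' = [11885720/14348487 -18448684/14348487; -18448684/14348487 59889308/14348487]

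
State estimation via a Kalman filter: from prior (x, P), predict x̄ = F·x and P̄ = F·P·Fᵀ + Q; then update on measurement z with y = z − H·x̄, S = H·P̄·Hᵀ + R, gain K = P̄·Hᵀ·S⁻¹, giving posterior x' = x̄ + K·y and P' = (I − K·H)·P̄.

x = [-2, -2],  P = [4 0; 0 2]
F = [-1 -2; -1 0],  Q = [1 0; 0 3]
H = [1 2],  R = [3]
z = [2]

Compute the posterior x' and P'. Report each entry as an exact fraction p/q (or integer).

x' = [16/5, -2/5]
P' = [113/20 -23/10; -23/10 8/5]

x̄ = F·x = [6, 2]
P̄ = F·P·Fᵀ + Q = [13 4; 4 7]
y = z − H·x̄ = [-8]
S = H·P̄·Hᵀ + R = [60]
K = P̄·Hᵀ·S⁻¹ = [7/20; 3/10]
x' = x̄ + K·y = [16/5, -2/5]
P' = (I − K·H)·P̄ = [113/20 -23/10; -23/10 8/5]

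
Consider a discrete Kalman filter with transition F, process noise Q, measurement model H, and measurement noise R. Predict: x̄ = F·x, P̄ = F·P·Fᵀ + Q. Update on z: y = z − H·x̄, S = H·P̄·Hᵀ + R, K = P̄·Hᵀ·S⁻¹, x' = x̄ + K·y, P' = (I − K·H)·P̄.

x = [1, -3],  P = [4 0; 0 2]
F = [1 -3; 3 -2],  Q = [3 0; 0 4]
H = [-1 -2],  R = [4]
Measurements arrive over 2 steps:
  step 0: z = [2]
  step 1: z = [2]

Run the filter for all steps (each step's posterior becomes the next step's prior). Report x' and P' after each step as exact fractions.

step 0: x̄ = F·x = [10, 9]
step 0: P̄ = F·P·Fᵀ + Q = [25 24; 24 48]
step 0: y = z − H·x̄ = [30]
step 0: S = H·P̄·Hᵀ + R = [317]
step 0: K = P̄·Hᵀ·S⁻¹ = [-73/317; -120/317]
step 0: x' = x̄ + K·y = [980/317, -747/317]
step 0: P' = (I − K·H)·P̄ = [2596/317 -1152/317; -1152/317 816/317]
step 1: x̄ = F·x = [3221/317, 4434/317]
step 1: P̄ = F·P·Fᵀ + Q = [17803/317 25356/317; 25356/317 41720/317]
step 1: y = z − H·x̄ = [12723/317]
step 1: S = H·P̄·Hᵀ + R = [287375/317]
step 1: K = P̄·Hᵀ·S⁻¹ = [-13703/57475; -108796/287375]
step 1: x' = x̄ + K·y = [34018/57475, -346974/287375]
step 1: P' = (I − K·H)·P̄ = [53228/11495 -105664/57475; -105664/57475 481752/287375]

step 0: x' = [980/317, -747/317], P' = [2596/317 -1152/317; -1152/317 816/317]
step 1: x' = [34018/57475, -346974/287375], P' = [53228/11495 -105664/57475; -105664/57475 481752/287375]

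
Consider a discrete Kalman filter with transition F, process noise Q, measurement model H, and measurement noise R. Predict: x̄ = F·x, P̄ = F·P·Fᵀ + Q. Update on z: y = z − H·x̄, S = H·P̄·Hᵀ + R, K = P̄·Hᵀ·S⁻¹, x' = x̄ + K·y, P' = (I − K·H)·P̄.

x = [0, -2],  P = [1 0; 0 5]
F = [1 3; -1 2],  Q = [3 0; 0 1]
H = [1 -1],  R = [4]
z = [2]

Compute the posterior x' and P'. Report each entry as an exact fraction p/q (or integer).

x' = [-22/17, -40/17]
P' = [433/17 353/17; 353/17 325/17]

x̄ = F·x = [-6, -4]
P̄ = F·P·Fᵀ + Q = [49 29; 29 22]
y = z − H·x̄ = [4]
S = H·P̄·Hᵀ + R = [17]
K = P̄·Hᵀ·S⁻¹ = [20/17; 7/17]
x' = x̄ + K·y = [-22/17, -40/17]
P' = (I − K·H)·P̄ = [433/17 353/17; 353/17 325/17]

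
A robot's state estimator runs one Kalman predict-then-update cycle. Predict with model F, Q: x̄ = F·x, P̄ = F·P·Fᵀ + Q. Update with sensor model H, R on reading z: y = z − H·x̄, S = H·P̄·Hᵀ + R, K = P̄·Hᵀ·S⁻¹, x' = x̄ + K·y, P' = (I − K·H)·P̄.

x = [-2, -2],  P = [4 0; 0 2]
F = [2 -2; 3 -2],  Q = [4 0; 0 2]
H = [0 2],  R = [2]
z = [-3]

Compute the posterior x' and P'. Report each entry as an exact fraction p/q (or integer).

x̄ = F·x = [0, -2]
P̄ = F·P·Fᵀ + Q = [28 32; 32 46]
y = z − H·x̄ = [1]
S = H·P̄·Hᵀ + R = [186]
K = P̄·Hᵀ·S⁻¹ = [32/93; 46/93]
x' = x̄ + K·y = [32/93, -140/93]
P' = (I − K·H)·P̄ = [556/93 32/93; 32/93 46/93]

x' = [32/93, -140/93]
P' = [556/93 32/93; 32/93 46/93]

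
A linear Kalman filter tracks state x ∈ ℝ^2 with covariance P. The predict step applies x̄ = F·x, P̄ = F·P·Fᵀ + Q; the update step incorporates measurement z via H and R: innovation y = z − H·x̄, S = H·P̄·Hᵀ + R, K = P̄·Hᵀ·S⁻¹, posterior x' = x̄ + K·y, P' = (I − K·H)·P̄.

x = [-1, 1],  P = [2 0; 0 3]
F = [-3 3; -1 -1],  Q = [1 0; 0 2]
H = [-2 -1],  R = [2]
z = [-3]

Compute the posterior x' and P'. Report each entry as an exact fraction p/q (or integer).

x̄ = F·x = [6, 0]
P̄ = F·P·Fᵀ + Q = [46 -3; -3 7]
y = z − H·x̄ = [9]
S = H·P̄·Hᵀ + R = [181]
K = P̄·Hᵀ·S⁻¹ = [-89/181; -1/181]
x' = x̄ + K·y = [285/181, -9/181]
P' = (I − K·H)·P̄ = [405/181 -632/181; -632/181 1266/181]

x' = [285/181, -9/181]
P' = [405/181 -632/181; -632/181 1266/181]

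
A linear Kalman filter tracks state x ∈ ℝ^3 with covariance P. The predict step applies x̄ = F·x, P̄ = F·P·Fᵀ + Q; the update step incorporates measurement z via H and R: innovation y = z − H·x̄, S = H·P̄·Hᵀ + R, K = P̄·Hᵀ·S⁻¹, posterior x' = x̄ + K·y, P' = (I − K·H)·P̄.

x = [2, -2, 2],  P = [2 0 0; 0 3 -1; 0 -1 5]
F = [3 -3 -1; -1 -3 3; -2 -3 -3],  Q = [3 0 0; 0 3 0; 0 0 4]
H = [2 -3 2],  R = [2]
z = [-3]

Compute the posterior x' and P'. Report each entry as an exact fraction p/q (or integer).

x̄ = F·x = [10, 10, -4]
P̄ = F·P·Fᵀ + Q = [47 12 18; 12 95 -14; 18 -14 66]
y = z − H·x̄ = [15]
S = H·P̄·Hᵀ + R = [1477]
K = P̄·Hᵀ·S⁻¹ = [94/1477; -289/1477; 30/211]
x' = x̄ + K·y = [16180/1477, 10435/1477, -394/211]
P' = (I − K·H)·P̄ = [60583/1477 44890/1477 978/211; 44890/1477 56794/1477 5716/211; 978/211 5716/211 7626/211]

x' = [16180/1477, 10435/1477, -394/211]
P' = [60583/1477 44890/1477 978/211; 44890/1477 56794/1477 5716/211; 978/211 5716/211 7626/211]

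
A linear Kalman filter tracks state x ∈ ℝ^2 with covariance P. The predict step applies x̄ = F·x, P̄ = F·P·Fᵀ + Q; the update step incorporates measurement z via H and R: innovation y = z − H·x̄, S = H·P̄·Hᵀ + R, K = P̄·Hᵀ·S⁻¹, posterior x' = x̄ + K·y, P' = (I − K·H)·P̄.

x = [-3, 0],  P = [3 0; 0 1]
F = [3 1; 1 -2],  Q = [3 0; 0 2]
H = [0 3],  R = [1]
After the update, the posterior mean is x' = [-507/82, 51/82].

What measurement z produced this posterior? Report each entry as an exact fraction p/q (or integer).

z = [2]

x̄ = F·x = [-9, -3]
P̄ = F·P·Fᵀ + Q = [31 7; 7 9]
S = H·P̄·Hᵀ + R = [82]
K = P̄·Hᵀ·S⁻¹ = [21/82; 27/82]
x' − x̄ = [231/82, 297/82] = K·y
y = (KᵀK)⁻¹·Kᵀ·(x' − x̄) = [11]
z = y + H·x̄ = [11] + [-9] = [2]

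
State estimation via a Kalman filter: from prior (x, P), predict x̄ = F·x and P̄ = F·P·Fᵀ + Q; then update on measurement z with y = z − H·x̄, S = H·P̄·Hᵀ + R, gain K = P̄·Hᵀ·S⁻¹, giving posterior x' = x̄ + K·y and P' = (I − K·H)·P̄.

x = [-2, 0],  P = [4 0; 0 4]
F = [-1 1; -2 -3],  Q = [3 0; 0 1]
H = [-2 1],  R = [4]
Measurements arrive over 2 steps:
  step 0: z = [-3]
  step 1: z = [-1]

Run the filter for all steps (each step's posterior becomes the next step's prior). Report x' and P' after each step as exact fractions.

step 0: x̄ = F·x = [2, 4]
step 0: P̄ = F·P·Fᵀ + Q = [11 -4; -4 53]
step 0: y = z − H·x̄ = [-3]
step 0: S = H·P̄·Hᵀ + R = [117]
step 0: K = P̄·Hᵀ·S⁻¹ = [-2/9; 61/117]
step 0: x' = x̄ + K·y = [8/3, 95/39]
step 0: P' = (I − K·H)·P̄ = [47/9 86/9; 86/9 2480/117]
step 1: x̄ = F·x = [-3/13, -493/39]
step 1: P̄ = F·P·Fᵀ + Q = [134/13 -1700/39; -1700/39 38297/117]
step 1: y = z − H·x̄ = [436/39]
step 1: S = H·P̄·Hᵀ + R = [63989/117]
step 1: K = P̄·Hᵀ·S⁻¹ = [-7512/63989; 48497/63989]
step 1: x' = x̄ + K·y = [-98747/63989, -266715/63989]
step 1: P' = (I − K·H)·P̄ = [177270/63989 324492/63989; 324492/63989 842972/63989]

step 0: x' = [8/3, 95/39], P' = [47/9 86/9; 86/9 2480/117]
step 1: x' = [-98747/63989, -266715/63989], P' = [177270/63989 324492/63989; 324492/63989 842972/63989]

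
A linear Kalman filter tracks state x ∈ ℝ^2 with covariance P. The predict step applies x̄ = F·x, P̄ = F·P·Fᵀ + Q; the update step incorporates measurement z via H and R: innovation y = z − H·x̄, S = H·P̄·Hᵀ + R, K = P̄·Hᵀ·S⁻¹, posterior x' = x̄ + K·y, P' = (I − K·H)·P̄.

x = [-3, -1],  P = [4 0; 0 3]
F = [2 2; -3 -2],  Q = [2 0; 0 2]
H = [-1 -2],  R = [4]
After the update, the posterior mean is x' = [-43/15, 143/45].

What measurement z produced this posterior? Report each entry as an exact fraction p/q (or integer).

x̄ = F·x = [-8, 11]
P̄ = F·P·Fᵀ + Q = [30 -36; -36 50]
S = H·P̄·Hᵀ + R = [90]
K = P̄·Hᵀ·S⁻¹ = [7/15; -32/45]
x' − x̄ = [77/15, -352/45] = K·y
y = (KᵀK)⁻¹·Kᵀ·(x' − x̄) = [11]
z = y + H·x̄ = [11] + [-14] = [-3]

z = [-3]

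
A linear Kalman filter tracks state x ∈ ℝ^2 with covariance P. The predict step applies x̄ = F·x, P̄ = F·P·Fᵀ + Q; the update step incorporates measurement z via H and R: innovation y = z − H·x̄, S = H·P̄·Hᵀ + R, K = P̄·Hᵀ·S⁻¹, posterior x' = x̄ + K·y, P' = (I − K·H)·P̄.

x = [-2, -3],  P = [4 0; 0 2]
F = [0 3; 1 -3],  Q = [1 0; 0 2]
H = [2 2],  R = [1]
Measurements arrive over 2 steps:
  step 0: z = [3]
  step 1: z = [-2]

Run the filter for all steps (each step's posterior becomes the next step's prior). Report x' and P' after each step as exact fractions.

step 0: x̄ = F·x = [-9, 7]
step 0: P̄ = F·P·Fᵀ + Q = [19 -18; -18 24]
step 0: y = z − H·x̄ = [7]
step 0: S = H·P̄·Hᵀ + R = [29]
step 0: K = P̄·Hᵀ·S⁻¹ = [2/29; 12/29]
step 0: x' = x̄ + K·y = [-247/29, 287/29]
step 0: P' = (I − K·H)·P̄ = [547/29 -546/29; -546/29 552/29]
step 1: x̄ = F·x = [861/29, -1108/29]
step 1: P̄ = F·P·Fᵀ + Q = [4997/29 -6606/29; -6606/29 8849/29]
step 1: y = z − H·x̄ = [436/29]
step 1: S = H·P̄·Hᵀ + R = [2565/29]
step 1: K = P̄·Hᵀ·S⁻¹ = [-3218/2565; 4486/2565]
step 1: x' = x̄ + K·y = [27773/2565, -30556/2565]
step 1: P' = (I − K·H)·P̄ = [84889/2565 -86498/2565; -86498/2565 88741/2565]

step 0: x' = [-247/29, 287/29], P' = [547/29 -546/29; -546/29 552/29]
step 1: x' = [27773/2565, -30556/2565], P' = [84889/2565 -86498/2565; -86498/2565 88741/2565]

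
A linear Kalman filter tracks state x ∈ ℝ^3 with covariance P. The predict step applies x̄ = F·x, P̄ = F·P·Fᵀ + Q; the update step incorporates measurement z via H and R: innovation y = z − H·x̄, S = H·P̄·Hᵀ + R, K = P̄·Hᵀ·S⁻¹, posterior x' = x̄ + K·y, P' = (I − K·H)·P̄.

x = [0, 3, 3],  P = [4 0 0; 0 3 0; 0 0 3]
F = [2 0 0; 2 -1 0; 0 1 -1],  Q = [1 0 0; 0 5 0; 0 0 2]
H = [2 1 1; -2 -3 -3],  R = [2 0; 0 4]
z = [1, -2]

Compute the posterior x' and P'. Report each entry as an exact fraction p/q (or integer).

x' = [837/1151, -2449/2302, 2425/2302]
P' = [1057/1151 -33/1151 -865/1151; -33/1151 13397/2302 -12901/2302; -865/1151 -12901/2302 14741/2302]

x̄ = F·x = [0, -3, 0]
P̄ = F·P·Fᵀ + Q = [17 16 0; 16 24 -3; 0 -3 8]
y = z − H·x̄ = [4, -11]
S = H·P̄·Hᵀ + R = [160 -274; -274 498]
K = P̄·Hᵀ·S⁻¹ = [608/1151 145/1151; 91/1151 -339/2302; -405/1151 -515/2302]
x' = x̄ + K·y = [837/1151, -2449/2302, 2425/2302]
P' = (I − K·H)·P̄ = [1057/1151 -33/1151 -865/1151; -33/1151 13397/2302 -12901/2302; -865/1151 -12901/2302 14741/2302]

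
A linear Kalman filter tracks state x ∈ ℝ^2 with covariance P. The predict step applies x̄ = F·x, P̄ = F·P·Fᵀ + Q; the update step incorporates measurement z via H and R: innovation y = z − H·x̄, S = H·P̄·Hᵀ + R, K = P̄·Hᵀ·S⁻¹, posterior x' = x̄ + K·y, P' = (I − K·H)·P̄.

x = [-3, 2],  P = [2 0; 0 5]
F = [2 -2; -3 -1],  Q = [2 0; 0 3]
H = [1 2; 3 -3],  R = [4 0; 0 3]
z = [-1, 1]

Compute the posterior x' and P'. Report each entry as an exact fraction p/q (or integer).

x̄ = F·x = [-10, 7]
P̄ = F·P·Fᵀ + Q = [30 -2; -2 26]
y = z − H·x̄ = [-5, 52]
S = H·P̄·Hᵀ + R = [130 -72; -72 543]
K = P̄·Hᵀ·S⁻¹ = [3505/10901 2392/10901; 3517/10901 -1220/10901]
x' = x̄ + K·y = [-2151/10901, -4718/10901]
P' = (I − K·H)·P̄ = [6268/10901 3876/10901; 3876/10901 5096/10901]

x' = [-2151/10901, -4718/10901]
P' = [6268/10901 3876/10901; 3876/10901 5096/10901]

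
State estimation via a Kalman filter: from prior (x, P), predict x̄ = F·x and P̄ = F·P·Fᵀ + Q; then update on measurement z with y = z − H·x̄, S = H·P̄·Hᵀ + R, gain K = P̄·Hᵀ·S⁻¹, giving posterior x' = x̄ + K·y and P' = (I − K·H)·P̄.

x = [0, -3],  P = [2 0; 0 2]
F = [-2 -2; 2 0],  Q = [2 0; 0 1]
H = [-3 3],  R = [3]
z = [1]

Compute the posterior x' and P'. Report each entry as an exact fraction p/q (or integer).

x' = [11/5, 323/130]
P' = [12/5 11/5; 11/5 303/130]

x̄ = F·x = [6, 0]
P̄ = F·P·Fᵀ + Q = [18 -8; -8 9]
y = z − H·x̄ = [19]
S = H·P̄·Hᵀ + R = [390]
K = P̄·Hᵀ·S⁻¹ = [-1/5; 17/130]
x' = x̄ + K·y = [11/5, 323/130]
P' = (I − K·H)·P̄ = [12/5 11/5; 11/5 303/130]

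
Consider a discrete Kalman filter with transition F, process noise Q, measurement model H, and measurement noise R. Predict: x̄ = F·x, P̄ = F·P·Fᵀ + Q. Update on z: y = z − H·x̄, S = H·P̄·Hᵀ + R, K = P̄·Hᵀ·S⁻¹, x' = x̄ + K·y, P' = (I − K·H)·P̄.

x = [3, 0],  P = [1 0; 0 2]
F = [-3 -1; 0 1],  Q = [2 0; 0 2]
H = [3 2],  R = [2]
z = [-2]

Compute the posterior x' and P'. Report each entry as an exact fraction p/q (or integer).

x' = [-124/111, 50/111]
P' = [218/111 -292/111; -292/111 440/111]

x̄ = F·x = [-9, 0]
P̄ = F·P·Fᵀ + Q = [13 -2; -2 4]
y = z − H·x̄ = [25]
S = H·P̄·Hᵀ + R = [111]
K = P̄·Hᵀ·S⁻¹ = [35/111; 2/111]
x' = x̄ + K·y = [-124/111, 50/111]
P' = (I − K·H)·P̄ = [218/111 -292/111; -292/111 440/111]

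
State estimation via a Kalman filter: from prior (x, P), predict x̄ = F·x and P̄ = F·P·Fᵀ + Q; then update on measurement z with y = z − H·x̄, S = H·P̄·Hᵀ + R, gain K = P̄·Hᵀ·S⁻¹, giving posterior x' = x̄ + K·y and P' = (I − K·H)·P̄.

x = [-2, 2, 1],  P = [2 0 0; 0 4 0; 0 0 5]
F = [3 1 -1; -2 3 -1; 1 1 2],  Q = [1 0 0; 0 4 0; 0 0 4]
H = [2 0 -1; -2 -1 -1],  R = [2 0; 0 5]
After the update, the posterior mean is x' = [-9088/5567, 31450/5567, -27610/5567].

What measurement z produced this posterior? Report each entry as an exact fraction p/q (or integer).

z = [2, 3]

x̄ = F·x = [-5, 9, 2]
P̄ = F·P·Fᵀ + Q = [28 5 0; 5 53 -2; 0 -2 30]
S = H·P̄·Hᵀ + R = [144 -94; -94 216]
K = P̄·Hᵀ·S⁻¹ = [3181/11134 -880/5567; -1571/11134 -1914/5567; -2278/5567 -1713/5567]
x' − x̄ = [18747/5567, -18653/5567, -38744/5567] = K·y
y = (KᵀK)⁻¹·Kᵀ·(x' − x̄) = [14, 4]
z = y + H·x̄ = [14, 4] + [-12, -1] = [2, 3]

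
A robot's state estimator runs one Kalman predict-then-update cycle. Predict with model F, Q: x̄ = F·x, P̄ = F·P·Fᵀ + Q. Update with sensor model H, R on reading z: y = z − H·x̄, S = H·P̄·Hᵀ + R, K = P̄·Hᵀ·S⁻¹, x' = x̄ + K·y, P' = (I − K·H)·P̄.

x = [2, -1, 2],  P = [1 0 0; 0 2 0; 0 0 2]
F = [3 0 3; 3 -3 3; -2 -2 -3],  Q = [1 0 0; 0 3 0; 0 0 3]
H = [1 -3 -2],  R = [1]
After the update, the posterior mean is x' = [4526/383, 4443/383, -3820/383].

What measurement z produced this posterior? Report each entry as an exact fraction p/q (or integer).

x̄ = F·x = [12, 15, -8]
P̄ = F·P·Fᵀ + Q = [28 27 -24; 27 48 -12; -24 -12 33]
S = H·P̄·Hᵀ + R = [383]
K = P̄·Hᵀ·S⁻¹ = [-5/383; -93/383; -54/383]
x' − x̄ = [-70/383, -1302/383, -756/383] = K·y
y = (KᵀK)⁻¹·Kᵀ·(x' − x̄) = [14]
z = y + H·x̄ = [14] + [-17] = [-3]

z = [-3]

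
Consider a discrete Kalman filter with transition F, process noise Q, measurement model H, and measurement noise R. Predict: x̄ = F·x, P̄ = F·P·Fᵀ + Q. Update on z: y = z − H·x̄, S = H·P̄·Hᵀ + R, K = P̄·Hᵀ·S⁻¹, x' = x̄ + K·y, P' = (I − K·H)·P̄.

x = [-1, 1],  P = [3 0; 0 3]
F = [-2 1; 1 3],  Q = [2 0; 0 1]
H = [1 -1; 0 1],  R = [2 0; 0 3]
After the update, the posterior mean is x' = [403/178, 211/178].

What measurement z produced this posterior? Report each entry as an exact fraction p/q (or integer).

x̄ = F·x = [3, 2]
P̄ = F·P·Fᵀ + Q = [17 3; 3 31]
S = H·P̄·Hᵀ + R = [44 -28; -28 34]
K = P̄·Hᵀ·S⁻¹ = [70/89 131/178; -21/178 145/178]
x' − x̄ = [-131/178, -145/178] = K·y
y = (KᵀK)⁻¹·Kᵀ·(x' − x̄) = [0, -1]
z = y + H·x̄ = [0, -1] + [1, 2] = [1, 1]

z = [1, 1]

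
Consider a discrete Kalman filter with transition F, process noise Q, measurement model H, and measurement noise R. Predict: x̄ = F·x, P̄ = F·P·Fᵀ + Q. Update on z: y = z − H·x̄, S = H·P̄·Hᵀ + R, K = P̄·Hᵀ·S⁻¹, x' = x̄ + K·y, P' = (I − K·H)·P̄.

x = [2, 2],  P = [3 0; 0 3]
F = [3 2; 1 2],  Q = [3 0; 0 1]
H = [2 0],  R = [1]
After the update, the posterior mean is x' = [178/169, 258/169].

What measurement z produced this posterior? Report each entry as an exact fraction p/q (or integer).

z = [2]

x̄ = F·x = [10, 6]
P̄ = F·P·Fᵀ + Q = [42 21; 21 16]
S = H·P̄·Hᵀ + R = [169]
K = P̄·Hᵀ·S⁻¹ = [84/169; 42/169]
x' − x̄ = [-1512/169, -756/169] = K·y
y = (KᵀK)⁻¹·Kᵀ·(x' − x̄) = [-18]
z = y + H·x̄ = [-18] + [20] = [2]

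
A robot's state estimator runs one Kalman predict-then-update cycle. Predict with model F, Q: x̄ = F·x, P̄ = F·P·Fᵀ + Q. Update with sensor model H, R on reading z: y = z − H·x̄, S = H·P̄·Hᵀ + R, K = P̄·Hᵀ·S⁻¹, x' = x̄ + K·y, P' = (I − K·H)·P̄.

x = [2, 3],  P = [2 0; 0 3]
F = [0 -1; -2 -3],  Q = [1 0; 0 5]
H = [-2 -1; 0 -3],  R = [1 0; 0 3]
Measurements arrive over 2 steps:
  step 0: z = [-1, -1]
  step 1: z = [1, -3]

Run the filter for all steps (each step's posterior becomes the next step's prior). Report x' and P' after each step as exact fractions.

step 0: x̄ = F·x = [-3, -13]
step 0: P̄ = F·P·Fᵀ + Q = [4 9; 9 40]
step 0: y = z − H·x̄ = [-20, -40]
step 0: S = H·P̄·Hᵀ + R = [93 174; 174 363]
step 0: K = P̄·Hᵀ·S⁻¹ = [-491/1161 149/1161; -58/1161 -356/1161]
step 0: x' = x̄ + K·y = [377/1161, 307/1161]
step 0: P' = (I − K·H)·P̄ = [320/1161 -149/1161; -149/1161 356/1161]
step 1: x̄ = F·x = [-307/1161, -1675/1161]
step 1: P̄ = F·P·Fᵀ + Q = [1517/1161 770/1161; 770/1161 8501/1161]
step 1: y = z − H·x̄ = [-376/387, -2836/387]
step 1: S = H·P̄·Hᵀ + R = [2090/129 3347/129; 3347/129 8888/129]
step 1: K = P̄·Hᵀ·S⁻¹ = [-22462/57159 6808/57159; -3347/57159 -16963/57159]
step 1: x' = x̄ + K·y = [-1489/1971, 1555/1971]
step 1: P' = (I − K·H)·P̄ = [14635/57159 -6808/57159; -6808/57159 16963/57159]

step 0: x' = [377/1161, 307/1161], P' = [320/1161 -149/1161; -149/1161 356/1161]
step 1: x' = [-1489/1971, 1555/1971], P' = [14635/57159 -6808/57159; -6808/57159 16963/57159]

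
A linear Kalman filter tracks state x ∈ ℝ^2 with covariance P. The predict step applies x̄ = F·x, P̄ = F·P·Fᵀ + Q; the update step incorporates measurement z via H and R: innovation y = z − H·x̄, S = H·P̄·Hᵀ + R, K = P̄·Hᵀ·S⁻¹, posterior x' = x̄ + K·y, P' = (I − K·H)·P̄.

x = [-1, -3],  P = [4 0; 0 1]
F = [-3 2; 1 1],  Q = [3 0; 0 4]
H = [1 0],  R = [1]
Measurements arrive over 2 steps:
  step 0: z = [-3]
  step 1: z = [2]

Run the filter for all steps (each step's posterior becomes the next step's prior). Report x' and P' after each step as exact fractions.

step 0: x' = [-3, -4], P' = [43/44 -5/22; -5/22 74/11]
step 1: x' = [3690/1867, -12596/1867], P' = [1823/1867 473/1867; 473/1867 15919/1867]

step 0: x̄ = F·x = [-3, -4]
step 0: P̄ = F·P·Fᵀ + Q = [43 -10; -10 9]
step 0: y = z − H·x̄ = [0]
step 0: S = H·P̄·Hᵀ + R = [44]
step 0: K = P̄·Hᵀ·S⁻¹ = [43/44; -5/22]
step 0: x' = x̄ + K·y = [-3, -4]
step 0: P' = (I − K·H)·P̄ = [43/44 -5/22; -5/22 74/11]
step 1: x̄ = F·x = [1, -7]
step 1: P̄ = F·P·Fᵀ + Q = [1823/44 43/4; 43/4 45/4]
step 1: y = z − H·x̄ = [1]
step 1: S = H·P̄·Hᵀ + R = [1867/44]
step 1: K = P̄·Hᵀ·S⁻¹ = [1823/1867; 473/1867]
step 1: x' = x̄ + K·y = [3690/1867, -12596/1867]
step 1: P' = (I − K·H)·P̄ = [1823/1867 473/1867; 473/1867 15919/1867]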